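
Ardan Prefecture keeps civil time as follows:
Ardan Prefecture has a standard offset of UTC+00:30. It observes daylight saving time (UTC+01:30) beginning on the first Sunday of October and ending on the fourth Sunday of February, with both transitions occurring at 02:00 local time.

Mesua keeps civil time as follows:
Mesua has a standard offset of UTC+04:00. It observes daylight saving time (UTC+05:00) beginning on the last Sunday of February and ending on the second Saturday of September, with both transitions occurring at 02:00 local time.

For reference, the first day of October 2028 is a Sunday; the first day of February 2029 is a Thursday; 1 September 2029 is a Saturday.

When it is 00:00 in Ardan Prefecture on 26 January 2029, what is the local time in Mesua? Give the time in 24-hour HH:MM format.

02:30

1 October 2028 is a Sunday, so the first Sunday is October 1.
1 February 2029 is a Thursday, so the first Sunday is February 4 and the fourth is February 25.
Daylight saving runs 1 October 2028 – 25 February 2029; 26 January 2029 is inside that window, so Ardan Prefecture is at UTC+01:30.
00:00 Ardan Prefecture − 1h30m = 22:30 UTC (rolling into the previous day, 25 January 2029).
1 February 2029 is a Thursday, so Sundays fall on 4, 11, 18, 25; the last is February 25.
1 September 2029 is a Saturday, so the first Saturday is September 1 and the second is September 8.
At the standard offset (UTC+04:00), 22:30 UTC + 4h = 02:30 Mesua standard time (rolling into the next day, 26 January 2029).
Daylight saving runs 25 February – 8 September; the standard-time date in Mesua, 26 January 2029, is outside that window, so Mesua is on standard time at UTC+04:00.
22:30 UTC + 4h = 02:30 Mesua (rolling into the next day, 26 January 2029).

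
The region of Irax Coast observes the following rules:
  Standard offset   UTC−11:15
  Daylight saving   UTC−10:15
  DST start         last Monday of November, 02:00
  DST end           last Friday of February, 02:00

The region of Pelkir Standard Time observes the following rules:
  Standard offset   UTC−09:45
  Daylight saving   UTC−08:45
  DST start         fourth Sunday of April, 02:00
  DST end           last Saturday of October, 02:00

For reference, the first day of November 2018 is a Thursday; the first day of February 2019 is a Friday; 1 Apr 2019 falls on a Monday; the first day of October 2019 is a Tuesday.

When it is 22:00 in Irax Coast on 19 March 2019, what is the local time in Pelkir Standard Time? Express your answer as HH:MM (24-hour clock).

1 November 2018 is a Thursday, so Mondays fall on 5, 12, 19, 26; the last is November 26.
1 February 2019 is a Friday, so Fridays fall on 1, 8, 15, 22; the last is February 22.
19 March 2019 is outside the daylight-saving period (26 November 2018 – 22 February 2019), so Irax Coast is on standard time, UTC−11:15.
22:00 Irax Coast + 11h15m = 09:15 UTC (rolling into the next day, 20 March 2019).
1 April 2019 is a Monday, so the first Sunday is April 7 and the fourth is April 28.
1 October 2019 is a Tuesday, so Saturdays fall on 5, 12, 19, 26; the last is October 26.
At the standard offset (UTC−09:45), 09:15 UTC − 9h45m = 23:30 Pelkir Standard Time standard time (rolling into the previous day, 19 March 2019).
Daylight saving runs 28 April – 26 October; the standard-time date in Pelkir Standard Time, 19 March 2019, is outside that window, so Pelkir Standard Time is on standard time at UTC−09:45.
09:15 UTC − 9h45m = 23:30 Pelkir Standard Time (rolling into the previous day, 19 March 2019).

23:30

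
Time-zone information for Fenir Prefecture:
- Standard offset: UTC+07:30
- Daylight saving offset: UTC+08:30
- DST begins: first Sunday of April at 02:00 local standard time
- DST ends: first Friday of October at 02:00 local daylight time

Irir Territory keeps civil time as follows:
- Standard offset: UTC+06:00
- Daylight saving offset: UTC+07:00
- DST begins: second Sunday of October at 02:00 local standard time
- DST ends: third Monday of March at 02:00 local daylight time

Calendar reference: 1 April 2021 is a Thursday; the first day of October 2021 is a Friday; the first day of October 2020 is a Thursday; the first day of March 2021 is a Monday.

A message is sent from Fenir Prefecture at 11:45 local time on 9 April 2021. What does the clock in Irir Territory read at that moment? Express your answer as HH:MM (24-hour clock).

09:15

1 April 2021 is a Thursday, so the first Sunday is April 4.
1 October 2021 is a Friday, so the first Friday is October 1.
9 April 2021 lies within the daylight-saving period (4 April – 1 October), so Fenir Prefecture is on daylight time, UTC+08:30.
11:45 Fenir Prefecture − 8h30m = 03:15 UTC.
1 October 2020 is a Thursday, so the first Sunday is October 4 and the second is October 11.
1 March 2021 is a Monday, so the first Monday is March 1 and the third is March 15.
At the standard offset (UTC+06:00), 03:15 UTC + 6h = 09:15 Irir Territory standard time.
The standard-time date in Irir Territory, 9 April 2021, is outside the daylight-saving period (11 October 2020 – 15 March 2021), so Irir Territory is on standard time, UTC+06:00.
03:15 UTC + 6h = 09:15 Irir Territory.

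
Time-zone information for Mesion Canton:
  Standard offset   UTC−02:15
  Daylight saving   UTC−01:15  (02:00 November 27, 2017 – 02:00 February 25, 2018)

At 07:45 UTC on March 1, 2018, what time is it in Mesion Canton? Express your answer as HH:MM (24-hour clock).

At the standard offset (UTC−02:15), 07:45 UTC − 2h15m = 05:30 Mesion Canton standard time.
Daylight saving runs 27 November 2017 – 25 February 2018; the standard-time date in Mesion Canton, March 1, 2018, is outside that window, so Mesion Canton is on standard time at UTC−02:15.
07:45 UTC − 2h15m = 05:30 local.

05:30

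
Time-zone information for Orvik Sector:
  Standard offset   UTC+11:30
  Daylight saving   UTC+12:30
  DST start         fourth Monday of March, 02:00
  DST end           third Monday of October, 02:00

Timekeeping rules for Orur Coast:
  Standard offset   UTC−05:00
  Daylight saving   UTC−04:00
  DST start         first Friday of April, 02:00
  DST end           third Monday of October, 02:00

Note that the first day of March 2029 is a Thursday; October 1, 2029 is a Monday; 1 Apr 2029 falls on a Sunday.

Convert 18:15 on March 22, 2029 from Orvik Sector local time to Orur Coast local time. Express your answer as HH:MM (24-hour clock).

1 March 2029 is a Thursday, so the first Monday is March 5 and the fourth is March 26.
1 October 2029 is a Monday, so the first Monday is October 1 and the third is October 15.
March 22, 2029 does not fall between 26 March and 15 October, so daylight saving is not in effect and Orvik Sector is at UTC+11:30.
18:15 Orvik Sector − 11h30m = 06:45 UTC.
1 April 2029 is a Sunday, so the first Friday is April 6.
1 October 2029 is a Monday, so the first Monday is October 1 and the third is October 15.
At the standard offset (UTC−05:00), 06:45 UTC − 5h = 01:45 Orur Coast standard time.
The standard-time date in Orur Coast, March 22, 2029, does not fall between 6 April and 15 October, so daylight saving is not in effect and Orur Coast is at UTC−05:00.
06:45 UTC − 5h = 01:45 Orur Coast.

01:45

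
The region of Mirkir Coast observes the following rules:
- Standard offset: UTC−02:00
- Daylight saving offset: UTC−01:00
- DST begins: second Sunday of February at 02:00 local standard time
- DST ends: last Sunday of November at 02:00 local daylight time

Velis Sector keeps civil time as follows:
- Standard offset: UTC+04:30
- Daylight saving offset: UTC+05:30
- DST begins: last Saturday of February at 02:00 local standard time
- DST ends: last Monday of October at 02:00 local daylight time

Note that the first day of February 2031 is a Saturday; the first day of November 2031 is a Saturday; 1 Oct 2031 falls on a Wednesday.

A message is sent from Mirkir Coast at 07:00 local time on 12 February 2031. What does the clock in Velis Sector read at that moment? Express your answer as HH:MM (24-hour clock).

12:30

1 February 2031 is a Saturday, so the first Sunday is February 2 and the second is February 9.
1 November 2031 is a Saturday, so Sundays fall on 2, 9, 16, 23, 30; the last is November 30.
12 February 2031 falls between 9 February and 30 November, so daylight saving is in effect and Mirkir Coast is at UTC−01:00.
07:00 Mirkir Coast + 1h = 08:00 UTC.
1 February 2031 is a Saturday, so Saturdays fall on 1, 8, 15, 22; the last is February 22.
1 October 2031 is a Wednesday, so Mondays fall on 6, 13, 20, 27; the last is October 27.
At the standard offset (UTC+04:30), 08:00 UTC + 4h30m = 12:30 Velis Sector standard time.
The standard-time date in Velis Sector, 12 February 2031, does not fall between 22 February and 27 October, so daylight saving is not in effect and Velis Sector is at UTC+04:30.
08:00 UTC + 4h30m = 12:30 Velis Sector.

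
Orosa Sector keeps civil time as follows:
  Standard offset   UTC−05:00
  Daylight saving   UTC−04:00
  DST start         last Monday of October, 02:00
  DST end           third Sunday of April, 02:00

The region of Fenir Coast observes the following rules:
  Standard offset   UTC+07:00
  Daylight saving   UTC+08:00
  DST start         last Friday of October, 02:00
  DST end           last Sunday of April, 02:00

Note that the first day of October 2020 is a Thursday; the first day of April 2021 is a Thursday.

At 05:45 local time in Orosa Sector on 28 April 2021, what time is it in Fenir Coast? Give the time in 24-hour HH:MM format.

1 October 2020 is a Thursday, so Mondays fall on 5, 12, 19, 26; the last is October 26.
1 April 2021 is a Thursday, so the first Sunday is April 4 and the third is April 18.
Daylight saving runs 26 October 2020 – 18 April 2021; 28 April 2021 is outside that window, so Orosa Sector is on standard time at UTC−05:00.
05:45 Orosa Sector + 5h = 10:45 UTC.
1 October 2020 is a Thursday, so Fridays fall on 2, 9, 16, 23, 30; the last is October 30.
1 April 2021 is a Thursday, so Sundays fall on 4, 11, 18, 25; the last is April 25.
At the standard offset (UTC+07:00), 10:45 UTC + 7h = 17:45 Fenir Coast standard time.
The standard-time date in Fenir Coast, 28 April 2021, is outside the daylight-saving period (30 October 2020 – 25 April 2021), so Fenir Coast is on standard time, UTC+07:00.
10:45 UTC + 7h = 17:45 Fenir Coast.

17:45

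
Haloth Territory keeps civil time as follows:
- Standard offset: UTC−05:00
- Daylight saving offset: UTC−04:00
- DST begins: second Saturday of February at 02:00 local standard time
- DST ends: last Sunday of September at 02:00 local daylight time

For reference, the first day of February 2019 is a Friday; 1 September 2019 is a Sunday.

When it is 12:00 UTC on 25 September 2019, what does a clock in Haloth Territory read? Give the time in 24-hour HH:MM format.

1 February 2019 is a Friday, so the first Saturday is February 2 and the second is February 9.
1 September 2019 is a Sunday, so Sundays fall on 1, 8, 15, 22, 29; the last is September 29.
At the standard offset (UTC−05:00), 12:00 UTC − 5h = 07:00 Haloth Territory standard time.
The standard-time date in Haloth Territory, 25 September 2019, lies within the daylight-saving period (9 February – 29 September), so Haloth Territory is on daylight time, UTC−04:00.
12:00 UTC − 4h = 08:00 local.

08:00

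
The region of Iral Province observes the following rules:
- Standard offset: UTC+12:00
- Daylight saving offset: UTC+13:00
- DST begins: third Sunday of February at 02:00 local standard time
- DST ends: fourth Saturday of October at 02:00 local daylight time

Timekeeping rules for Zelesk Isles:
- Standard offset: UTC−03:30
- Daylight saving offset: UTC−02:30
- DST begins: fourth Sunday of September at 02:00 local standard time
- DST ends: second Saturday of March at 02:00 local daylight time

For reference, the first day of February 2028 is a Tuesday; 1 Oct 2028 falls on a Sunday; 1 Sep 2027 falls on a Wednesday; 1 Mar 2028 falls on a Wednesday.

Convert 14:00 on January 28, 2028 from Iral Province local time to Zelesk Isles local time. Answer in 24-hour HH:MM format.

1 February 2028 is a Tuesday, so the first Sunday is February 6 and the third is February 20.
1 October 2028 is a Sunday, so the first Saturday is October 7 and the fourth is October 28.
January 28, 2028 is outside the daylight-saving period (20 February – 28 October), so Iral Province is on standard time, UTC+12:00.
14:00 Iral Province − 12h = 02:00 UTC.
1 September 2027 is a Wednesday, so the first Sunday is September 5 and the fourth is September 26.
1 March 2028 is a Wednesday, so the first Saturday is March 4 and the second is March 11.
At the standard offset (UTC−03:30), 02:00 UTC − 3h30m = 22:30 Zelesk Isles standard time (rolling into the previous day, 27 January 2028).
The standard-time date in Zelesk Isles, January 27, 2028, falls between 26 September 2027 and 11 March 2028, so daylight saving is in effect and Zelesk Isles is at UTC−02:30.
02:00 UTC − 2h30m = 23:30 Zelesk Isles (rolling into the previous day, 27 January 2028).

23:30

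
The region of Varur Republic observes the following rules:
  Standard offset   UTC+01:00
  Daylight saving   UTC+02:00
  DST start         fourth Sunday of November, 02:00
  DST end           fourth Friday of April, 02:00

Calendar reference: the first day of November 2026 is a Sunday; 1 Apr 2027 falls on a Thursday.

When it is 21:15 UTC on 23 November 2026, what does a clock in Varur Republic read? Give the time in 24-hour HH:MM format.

1 November 2026 is a Sunday, so the first Sunday is November 1 and the fourth is November 22.
1 April 2027 is a Thursday, so the first Friday is April 2 and the fourth is April 23.
At the standard offset (UTC+01:00), 21:15 UTC + 1h = 22:15 Varur Republic standard time.
The standard-time date in Varur Republic, 23 November 2026, lies within the daylight-saving period (22 November 2026 – 23 April 2027), so Varur Republic is on daylight time, UTC+02:00.
21:15 UTC + 2h = 23:15 local.

23:15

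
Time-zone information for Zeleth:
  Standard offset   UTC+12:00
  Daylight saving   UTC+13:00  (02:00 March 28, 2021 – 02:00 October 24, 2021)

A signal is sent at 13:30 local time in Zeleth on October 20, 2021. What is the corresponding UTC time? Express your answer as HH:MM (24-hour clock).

October 20, 2021 lies within the daylight-saving period (28 March – 24 October), so Zeleth is on daylight time, UTC+13:00.
13:30 local − 13h = 00:30 UTC.

00:30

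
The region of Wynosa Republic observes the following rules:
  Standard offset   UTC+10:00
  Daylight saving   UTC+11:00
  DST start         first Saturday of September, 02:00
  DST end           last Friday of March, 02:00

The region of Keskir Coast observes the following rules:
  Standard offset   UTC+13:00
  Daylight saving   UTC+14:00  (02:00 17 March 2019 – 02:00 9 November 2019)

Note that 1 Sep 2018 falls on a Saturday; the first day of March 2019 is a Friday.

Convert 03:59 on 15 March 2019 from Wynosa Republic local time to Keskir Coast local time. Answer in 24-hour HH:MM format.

1 September 2018 is a Saturday, so the first Saturday is September 1.
1 March 2019 is a Friday, so Fridays fall on 1, 8, 15, 22, 29; the last is March 29.
Daylight saving runs 1 September 2018 – 29 March 2019; 15 March 2019 is inside that window, so Wynosa Republic is at UTC+11:00.
03:59 Wynosa Republic − 11h = 16:59 UTC (rolling into the previous day, 14 March 2019).
At the standard offset (UTC+13:00), 16:59 UTC + 13h = 05:59 Keskir Coast standard time (rolling into the next day, 15 March 2019).
The standard-time date in Keskir Coast, 15 March 2019, is outside the daylight-saving period (17 March – 9 November), so Keskir Coast is on standard time, UTC+13:00.
16:59 UTC + 13h = 05:59 Keskir Coast (rolling into the next day, 15 March 2019).

05:59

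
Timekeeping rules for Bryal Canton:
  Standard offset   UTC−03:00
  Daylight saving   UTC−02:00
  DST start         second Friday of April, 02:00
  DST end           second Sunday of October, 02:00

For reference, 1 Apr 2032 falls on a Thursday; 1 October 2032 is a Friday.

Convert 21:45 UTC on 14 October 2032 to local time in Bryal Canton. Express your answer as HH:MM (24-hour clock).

1 April 2032 is a Thursday, so the first Friday is April 2 and the second is April 9.
1 October 2032 is a Friday, so the first Sunday is October 3 and the second is October 10.
At the standard offset (UTC−03:00), 21:45 UTC − 3h = 18:45 Bryal Canton standard time.
The standard-time date in Bryal Canton, 14 October 2032, is outside the daylight-saving period (9 April – 10 October), so Bryal Canton is on standard time, UTC−03:00.
21:45 UTC − 3h = 18:45 local.

18:45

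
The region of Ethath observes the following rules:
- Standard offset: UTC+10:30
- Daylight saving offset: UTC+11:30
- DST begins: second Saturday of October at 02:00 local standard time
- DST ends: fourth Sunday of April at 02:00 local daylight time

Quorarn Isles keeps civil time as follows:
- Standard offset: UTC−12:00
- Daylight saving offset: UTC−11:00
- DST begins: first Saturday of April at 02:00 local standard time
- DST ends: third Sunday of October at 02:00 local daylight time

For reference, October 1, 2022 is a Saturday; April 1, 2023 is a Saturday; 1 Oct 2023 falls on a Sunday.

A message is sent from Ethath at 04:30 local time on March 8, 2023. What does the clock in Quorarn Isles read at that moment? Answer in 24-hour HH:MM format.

05:00

1 October 2022 is a Saturday, so the first Saturday is October 1 and the second is October 8.
1 April 2023 is a Saturday, so the first Sunday is April 2 and the fourth is April 23.
March 8, 2023 lies within the daylight-saving period (8 October 2022 – 23 April 2023), so Ethath is on daylight time, UTC+11:30.
04:30 Ethath − 11h30m = 17:00 UTC (rolling into the previous day, 7 March 2023).
1 April 2023 is a Saturday, so the first Saturday is April 1.
1 October 2023 is a Sunday, so the first Sunday is October 1 and the third is October 15.
At the standard offset (UTC−12:00), 17:00 UTC − 12h = 05:00 Quorarn Isles standard time.
Daylight saving runs 1 April – 15 October; the standard-time date in Quorarn Isles, March 7, 2023, is outside that window, so Quorarn Isles is on standard time at UTC−12:00.
17:00 UTC − 12h = 05:00 Quorarn Isles.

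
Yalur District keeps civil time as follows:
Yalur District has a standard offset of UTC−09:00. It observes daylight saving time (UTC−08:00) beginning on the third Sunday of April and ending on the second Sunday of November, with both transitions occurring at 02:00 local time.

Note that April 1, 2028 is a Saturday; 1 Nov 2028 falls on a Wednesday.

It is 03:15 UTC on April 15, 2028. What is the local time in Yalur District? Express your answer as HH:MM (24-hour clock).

1 April 2028 is a Saturday, so the first Sunday is April 2 and the third is April 16.
1 November 2028 is a Wednesday, so the first Sunday is November 5 and the second is November 12.
At the standard offset (UTC−09:00), 03:15 UTC − 9h = 18:15 Yalur District standard time (rolling into the previous day, 14 April 2028).
Daylight saving runs 16 April – 12 November; the standard-time date in Yalur District, April 14, 2028, is outside that window, so Yalur District is on standard time at UTC−09:00.
03:15 UTC − 9h = 18:15 local (rolling into the previous day, 14 April 2028).

18:15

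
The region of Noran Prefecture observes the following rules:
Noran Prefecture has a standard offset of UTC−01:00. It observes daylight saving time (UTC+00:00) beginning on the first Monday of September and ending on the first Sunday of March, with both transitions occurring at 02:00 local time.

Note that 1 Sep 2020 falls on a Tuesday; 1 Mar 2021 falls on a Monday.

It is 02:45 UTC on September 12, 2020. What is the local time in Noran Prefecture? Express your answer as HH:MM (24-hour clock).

1 September 2020 is a Tuesday, so the first Monday is September 7.
1 March 2021 is a Monday, so the first Sunday is March 7.
At the standard offset (UTC−01:00), 02:45 UTC − 1h = 01:45 Noran Prefecture standard time.
Daylight saving runs 7 September 2020 – 7 March 2021; the standard-time date in Noran Prefecture, September 12, 2020, is inside that window, so Noran Prefecture is at UTC+00:00.
02:45 UTC + 0h = 02:45 local.

02:45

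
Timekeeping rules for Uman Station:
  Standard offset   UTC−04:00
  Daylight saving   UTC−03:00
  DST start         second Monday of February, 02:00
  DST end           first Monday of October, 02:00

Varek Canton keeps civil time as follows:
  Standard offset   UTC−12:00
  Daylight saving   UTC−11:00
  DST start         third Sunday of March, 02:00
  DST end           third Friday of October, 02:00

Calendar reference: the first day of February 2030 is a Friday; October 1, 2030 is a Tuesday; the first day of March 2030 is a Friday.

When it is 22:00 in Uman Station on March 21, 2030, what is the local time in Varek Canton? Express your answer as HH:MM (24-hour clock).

14:00

1 February 2030 is a Friday, so the first Monday is February 4 and the second is February 11.
1 October 2030 is a Tuesday, so the first Monday is October 7.
Daylight saving runs 11 February – 7 October; March 21, 2030 is inside that window, so Uman Station is at UTC−03:00.
22:00 Uman Station + 3h = 01:00 UTC (rolling into the next day, 22 March 2030).
1 March 2030 is a Friday, so the first Sunday is March 3 and the third is March 17.
1 October 2030 is a Tuesday, so the first Friday is October 4 and the third is October 18.
At the standard offset (UTC−12:00), 01:00 UTC − 12h = 13:00 Varek Canton standard time (rolling into the previous day, 21 March 2030).
Daylight saving runs 17 March – 18 October; the standard-time date in Varek Canton, March 21, 2030, is inside that window, so Varek Canton is at UTC−11:00.
01:00 UTC − 11h = 14:00 Varek Canton (rolling into the previous day, 21 March 2030).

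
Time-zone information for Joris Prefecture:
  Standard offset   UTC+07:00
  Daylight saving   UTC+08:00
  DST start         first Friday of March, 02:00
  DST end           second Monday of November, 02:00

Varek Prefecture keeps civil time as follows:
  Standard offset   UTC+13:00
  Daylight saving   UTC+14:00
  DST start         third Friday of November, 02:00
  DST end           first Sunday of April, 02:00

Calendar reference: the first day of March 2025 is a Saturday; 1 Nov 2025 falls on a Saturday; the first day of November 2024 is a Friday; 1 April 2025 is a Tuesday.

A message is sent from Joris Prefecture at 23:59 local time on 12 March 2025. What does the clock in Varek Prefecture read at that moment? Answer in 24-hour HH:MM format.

05:59

1 March 2025 is a Saturday, so the first Friday is March 7.
1 November 2025 is a Saturday, so the first Monday is November 3 and the second is November 10.
12 March 2025 falls between 7 March and 10 November, so daylight saving is in effect and Joris Prefecture is at UTC+08:00.
23:59 Joris Prefecture − 8h = 15:59 UTC.
1 November 2024 is a Friday, so the first Friday is November 1 and the third is November 15.
1 April 2025 is a Tuesday, so the first Sunday is April 6.
At the standard offset (UTC+13:00), 15:59 UTC + 13h = 04:59 Varek Prefecture standard time (rolling into the next day, 13 March 2025).
Daylight saving runs 15 November 2024 – 6 April 2025; the standard-time date in Varek Prefecture, 13 March 2025, is inside that window, so Varek Prefecture is at UTC+14:00.
15:59 UTC + 14h = 05:59 Varek Prefecture (rolling into the next day, 13 March 2025).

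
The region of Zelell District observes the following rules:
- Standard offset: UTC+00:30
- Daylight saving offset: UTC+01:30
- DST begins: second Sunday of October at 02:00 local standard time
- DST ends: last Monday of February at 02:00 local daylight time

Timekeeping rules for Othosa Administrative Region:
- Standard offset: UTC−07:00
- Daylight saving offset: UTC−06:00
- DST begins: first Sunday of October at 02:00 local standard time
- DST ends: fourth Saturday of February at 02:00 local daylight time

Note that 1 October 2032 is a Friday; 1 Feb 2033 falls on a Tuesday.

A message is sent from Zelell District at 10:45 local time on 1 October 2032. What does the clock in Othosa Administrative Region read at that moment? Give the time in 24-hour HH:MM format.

03:15

1 October 2032 is a Friday, so the first Sunday is October 3 and the second is October 10.
1 February 2033 is a Tuesday, so Mondays fall on 7, 14, 21, 28; the last is February 28.
Daylight saving runs 10 October 2032 – 28 February 2033; 1 October 2032 is outside that window, so Zelell District is on standard time at UTC+00:30.
10:45 Zelell District − 0h30m = 10:15 UTC.
1 October 2032 is a Friday, so the first Sunday is October 3.
1 February 2033 is a Tuesday, so the first Saturday is February 5 and the fourth is February 26.
At the standard offset (UTC−07:00), 10:15 UTC − 7h = 03:15 Othosa Administrative Region standard time.
The standard-time date in Othosa Administrative Region, 1 October 2032, does not fall between 3 October 2032 and 26 February 2033, so daylight saving is not in effect and Othosa Administrative Region is at UTC−07:00.
10:15 UTC − 7h = 03:15 Othosa Administrative Region.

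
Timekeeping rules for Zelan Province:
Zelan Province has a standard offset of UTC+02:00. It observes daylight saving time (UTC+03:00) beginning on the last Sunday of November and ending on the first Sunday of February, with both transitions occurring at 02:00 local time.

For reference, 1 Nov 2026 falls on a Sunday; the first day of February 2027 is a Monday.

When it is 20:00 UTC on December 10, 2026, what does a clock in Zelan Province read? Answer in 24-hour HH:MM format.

23:00

1 November 2026 is a Sunday, so Sundays fall on 1, 8, 15, 22, 29; the last is November 29.
1 February 2027 is a Monday, so the first Sunday is February 7.
At the standard offset (UTC+02:00), 20:00 UTC + 2h = 22:00 Zelan Province standard time.
The standard-time date in Zelan Province, December 10, 2026, falls between 29 November 2026 and 7 February 2027, so daylight saving is in effect and Zelan Province is at UTC+03:00.
20:00 UTC + 3h = 23:00 local.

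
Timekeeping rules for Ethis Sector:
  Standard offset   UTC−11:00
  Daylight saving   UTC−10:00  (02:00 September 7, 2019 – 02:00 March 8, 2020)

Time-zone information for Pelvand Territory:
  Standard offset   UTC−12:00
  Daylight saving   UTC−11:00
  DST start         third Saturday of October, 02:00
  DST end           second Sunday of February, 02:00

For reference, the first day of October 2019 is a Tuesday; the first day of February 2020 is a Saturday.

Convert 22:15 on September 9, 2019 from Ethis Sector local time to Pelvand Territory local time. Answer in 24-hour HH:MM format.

September 9, 2019 lies within the daylight-saving period (7 September 2019 – 8 March 2020), so Ethis Sector is on daylight time, UTC−10:00.
22:15 Ethis Sector + 10h = 08:15 UTC (rolling into the next day, 10 September 2019).
1 October 2019 is a Tuesday, so the first Saturday is October 5 and the third is October 19.
1 February 2020 is a Saturday, so the first Sunday is February 2 and the second is February 9.
At the standard offset (UTC−12:00), 08:15 UTC − 12h = 20:15 Pelvand Territory standard time (rolling into the previous day, 9 September 2019).
The standard-time date in Pelvand Territory, September 9, 2019, is outside the daylight-saving period (19 October 2019 – 9 February 2020), so Pelvand Territory is on standard time, UTC−12:00.
08:15 UTC − 12h = 20:15 Pelvand Territory (rolling into the previous day, 9 September 2019).

20:15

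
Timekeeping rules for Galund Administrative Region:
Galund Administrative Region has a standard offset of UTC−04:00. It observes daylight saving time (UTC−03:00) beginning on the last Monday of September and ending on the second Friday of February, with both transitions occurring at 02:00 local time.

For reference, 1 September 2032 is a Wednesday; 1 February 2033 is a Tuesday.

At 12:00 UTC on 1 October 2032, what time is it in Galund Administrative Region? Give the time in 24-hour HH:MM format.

09:00

1 September 2032 is a Wednesday, so Mondays fall on 6, 13, 20, 27; the last is September 27.
1 February 2033 is a Tuesday, so the first Friday is February 4 and the second is February 11.
At the standard offset (UTC−04:00), 12:00 UTC − 4h = 08:00 Galund Administrative Region standard time.
The standard-time date in Galund Administrative Region, 1 October 2032, falls between 27 September 2032 and 11 February 2033, so daylight saving is in effect and Galund Administrative Region is at UTC−03:00.
12:00 UTC − 3h = 09:00 local.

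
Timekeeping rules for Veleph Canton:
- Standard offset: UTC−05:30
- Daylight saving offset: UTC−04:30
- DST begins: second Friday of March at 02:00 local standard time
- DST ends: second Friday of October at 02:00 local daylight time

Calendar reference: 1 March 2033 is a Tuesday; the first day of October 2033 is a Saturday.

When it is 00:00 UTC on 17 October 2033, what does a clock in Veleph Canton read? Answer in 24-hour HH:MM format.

18:30

1 March 2033 is a Tuesday, so the first Friday is March 4 and the second is March 11.
1 October 2033 is a Saturday, so the first Friday is October 7 and the second is October 14.
At the standard offset (UTC−05:30), 00:00 UTC − 5h30m = 18:30 Veleph Canton standard time (rolling into the previous day, 16 October 2033).
Daylight saving runs 11 March – 14 October; the standard-time date in Veleph Canton, 16 October 2033, is outside that window, so Veleph Canton is on standard time at UTC−05:30.
00:00 UTC − 5h30m = 18:30 local (rolling into the previous day, 16 October 2033).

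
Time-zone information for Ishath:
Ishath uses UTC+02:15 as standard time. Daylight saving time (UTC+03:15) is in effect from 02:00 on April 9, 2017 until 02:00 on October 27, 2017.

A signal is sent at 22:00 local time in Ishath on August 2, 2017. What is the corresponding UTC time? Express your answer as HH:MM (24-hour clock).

18:45

August 2, 2017 falls between 9 April and 27 October, so daylight saving is in effect and Ishath is at UTC+03:15.
22:00 local − 3h15m = 18:45 UTC.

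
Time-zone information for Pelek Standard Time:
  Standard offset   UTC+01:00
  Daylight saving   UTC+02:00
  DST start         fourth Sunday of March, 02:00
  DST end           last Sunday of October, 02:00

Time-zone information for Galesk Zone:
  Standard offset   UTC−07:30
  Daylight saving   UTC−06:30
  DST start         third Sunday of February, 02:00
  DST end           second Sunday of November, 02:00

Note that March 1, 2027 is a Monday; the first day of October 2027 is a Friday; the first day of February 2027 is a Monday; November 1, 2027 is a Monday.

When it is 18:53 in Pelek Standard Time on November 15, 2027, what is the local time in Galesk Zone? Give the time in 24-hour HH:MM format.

1 March 2027 is a Monday, so the first Sunday is March 7 and the fourth is March 28.
1 October 2027 is a Friday, so Sundays fall on 3, 10, 17, 24, 31; the last is October 31.
November 15, 2027 is outside the daylight-saving period (28 March – 31 October), so Pelek Standard Time is on standard time, UTC+01:00.
18:53 Pelek Standard Time − 1h = 17:53 UTC.
1 February 2027 is a Monday, so the first Sunday is February 7 and the third is February 21.
1 November 2027 is a Monday, so the first Sunday is November 7 and the second is November 14.
At the standard offset (UTC−07:30), 17:53 UTC − 7h30m = 10:23 Galesk Zone standard time.
Daylight saving runs 21 February – 14 November; the standard-time date in Galesk Zone, November 15, 2027, is outside that window, so Galesk Zone is on standard time at UTC−07:30.
17:53 UTC − 7h30m = 10:23 Galesk Zone.

10:23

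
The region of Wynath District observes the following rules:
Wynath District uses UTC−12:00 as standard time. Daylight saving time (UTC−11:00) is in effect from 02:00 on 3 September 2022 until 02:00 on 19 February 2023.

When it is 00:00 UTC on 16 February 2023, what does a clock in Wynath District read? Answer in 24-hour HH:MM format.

At the standard offset (UTC−12:00), 00:00 UTC − 12h = 12:00 Wynath District standard time (rolling into the previous day, 15 February 2023).
Daylight saving runs 3 September 2022 – 19 February 2023; the standard-time date in Wynath District, 15 February 2023, is inside that window, so Wynath District is at UTC−11:00.
00:00 UTC − 11h = 13:00 local (rolling into the previous day, 15 February 2023).

13:00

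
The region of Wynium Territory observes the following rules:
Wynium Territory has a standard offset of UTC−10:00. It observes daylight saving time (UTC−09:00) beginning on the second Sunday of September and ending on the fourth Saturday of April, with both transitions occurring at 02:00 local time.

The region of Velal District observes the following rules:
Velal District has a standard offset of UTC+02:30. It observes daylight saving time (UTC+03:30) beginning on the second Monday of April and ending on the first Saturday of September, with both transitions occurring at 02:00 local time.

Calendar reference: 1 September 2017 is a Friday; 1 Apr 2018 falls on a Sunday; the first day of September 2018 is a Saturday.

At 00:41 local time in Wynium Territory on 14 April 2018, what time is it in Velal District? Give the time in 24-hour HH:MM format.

1 September 2017 is a Friday, so the first Sunday is September 3 and the second is September 10.
1 April 2018 is a Sunday, so the first Saturday is April 7 and the fourth is April 28.
Daylight saving runs 10 September 2017 – 28 April 2018; 14 April 2018 is inside that window, so Wynium Territory is at UTC−09:00.
00:41 Wynium Territory + 9h = 09:41 UTC.
1 April 2018 is a Sunday, so the first Monday is April 2 and the second is April 9.
1 September 2018 is a Saturday, so the first Saturday is September 1.
At the standard offset (UTC+02:30), 09:41 UTC + 2h30m = 12:11 Velal District standard time.
The standard-time date in Velal District, 14 April 2018, lies within the daylight-saving period (9 April – 1 September), so Velal District is on daylight time, UTC+03:30.
09:41 UTC + 3h30m = 13:11 Velal District.

13:11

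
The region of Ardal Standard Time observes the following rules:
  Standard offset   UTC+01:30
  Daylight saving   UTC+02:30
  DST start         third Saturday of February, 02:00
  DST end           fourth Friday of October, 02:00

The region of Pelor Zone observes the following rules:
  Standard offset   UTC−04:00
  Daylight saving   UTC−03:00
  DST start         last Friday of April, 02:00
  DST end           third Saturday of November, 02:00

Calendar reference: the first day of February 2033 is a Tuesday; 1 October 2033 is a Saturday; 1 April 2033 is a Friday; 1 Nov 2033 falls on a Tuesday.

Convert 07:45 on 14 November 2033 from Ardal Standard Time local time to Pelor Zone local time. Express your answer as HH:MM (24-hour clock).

1 February 2033 is a Tuesday, so the first Saturday is February 5 and the third is February 19.
1 October 2033 is a Saturday, so the first Friday is October 7 and the fourth is October 28.
14 November 2033 is outside the daylight-saving period (19 February – 28 October), so Ardal Standard Time is on standard time, UTC+01:30.
07:45 Ardal Standard Time − 1h30m = 06:15 UTC.
1 April 2033 is a Friday, so Fridays fall on 1, 8, 15, 22, 29; the last is April 29.
1 November 2033 is a Tuesday, so the first Saturday is November 5 and the third is November 19.
At the standard offset (UTC−04:00), 06:15 UTC − 4h = 02:15 Pelor Zone standard time.
The standard-time date in Pelor Zone, 14 November 2033, falls between 29 April and 19 November, so daylight saving is in effect and Pelor Zone is at UTC−03:00.
06:15 UTC − 3h = 03:15 Pelor Zone.

03:15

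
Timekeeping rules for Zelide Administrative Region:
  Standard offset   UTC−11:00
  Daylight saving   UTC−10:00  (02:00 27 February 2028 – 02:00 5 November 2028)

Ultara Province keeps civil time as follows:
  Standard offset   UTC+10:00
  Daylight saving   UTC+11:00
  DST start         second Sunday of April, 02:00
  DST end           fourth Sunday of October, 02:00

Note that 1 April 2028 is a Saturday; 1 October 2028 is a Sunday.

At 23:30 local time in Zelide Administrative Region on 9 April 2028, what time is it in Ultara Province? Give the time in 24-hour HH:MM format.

20:30

Daylight saving runs 27 February – 5 November; 9 April 2028 is inside that window, so Zelide Administrative Region is at UTC−10:00.
23:30 Zelide Administrative Region + 10h = 09:30 UTC (rolling into the next day, 10 April 2028).
1 April 2028 is a Saturday, so the first Sunday is April 2 and the second is April 9.
1 October 2028 is a Sunday, so the first Sunday is October 1 and the fourth is October 22.
At the standard offset (UTC+10:00), 09:30 UTC + 10h = 19:30 Ultara Province standard time.
The standard-time date in Ultara Province, 10 April 2028, lies within the daylight-saving period (9 April – 22 October), so Ultara Province is on daylight time, UTC+11:00.
09:30 UTC + 11h = 20:30 Ultara Province.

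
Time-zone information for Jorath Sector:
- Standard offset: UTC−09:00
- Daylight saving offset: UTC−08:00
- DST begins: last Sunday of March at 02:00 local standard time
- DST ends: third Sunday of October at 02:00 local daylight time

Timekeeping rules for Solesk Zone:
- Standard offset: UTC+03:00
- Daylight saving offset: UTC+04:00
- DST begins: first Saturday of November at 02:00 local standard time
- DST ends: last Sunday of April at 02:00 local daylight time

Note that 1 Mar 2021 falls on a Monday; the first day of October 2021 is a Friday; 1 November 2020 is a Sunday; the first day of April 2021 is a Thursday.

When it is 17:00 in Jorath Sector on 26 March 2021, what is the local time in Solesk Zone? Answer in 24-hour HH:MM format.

1 March 2021 is a Monday, so Sundays fall on 7, 14, 21, 28; the last is March 28.
1 October 2021 is a Friday, so the first Sunday is October 3 and the third is October 17.
26 March 2021 does not fall between 28 March and 17 October, so daylight saving is not in effect and Jorath Sector is at UTC−09:00.
17:00 Jorath Sector + 9h = 02:00 UTC (rolling into the next day, 27 March 2021).
1 November 2020 is a Sunday, so the first Saturday is November 7.
1 April 2021 is a Thursday, so Sundays fall on 4, 11, 18, 25; the last is April 25.
At the standard offset (UTC+03:00), 02:00 UTC + 3h = 05:00 Solesk Zone standard time.
The standard-time date in Solesk Zone, 27 March 2021, lies within the daylight-saving period (7 November 2020 – 25 April 2021), so Solesk Zone is on daylight time, UTC+04:00.
02:00 UTC + 4h = 06:00 Solesk Zone.

06:00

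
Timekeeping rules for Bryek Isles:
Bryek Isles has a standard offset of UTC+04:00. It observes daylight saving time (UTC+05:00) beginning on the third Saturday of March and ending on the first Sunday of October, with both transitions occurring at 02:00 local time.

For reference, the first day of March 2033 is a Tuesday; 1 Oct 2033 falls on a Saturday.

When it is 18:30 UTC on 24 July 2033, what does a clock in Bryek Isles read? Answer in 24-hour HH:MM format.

1 March 2033 is a Tuesday, so the first Saturday is March 5 and the third is March 19.
1 October 2033 is a Saturday, so the first Sunday is October 2.
At the standard offset (UTC+04:00), 18:30 UTC + 4h = 22:30 Bryek Isles standard time.
Daylight saving runs 19 March – 2 October; the standard-time date in Bryek Isles, 24 July 2033, is inside that window, so Bryek Isles is at UTC+05:00.
18:30 UTC + 5h = 23:30 local.

23:30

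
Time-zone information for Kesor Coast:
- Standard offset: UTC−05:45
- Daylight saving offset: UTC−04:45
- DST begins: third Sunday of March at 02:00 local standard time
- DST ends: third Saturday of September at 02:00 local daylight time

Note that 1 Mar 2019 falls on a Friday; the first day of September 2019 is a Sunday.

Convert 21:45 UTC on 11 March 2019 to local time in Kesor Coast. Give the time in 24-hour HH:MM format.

16:00

1 March 2019 is a Friday, so the first Sunday is March 3 and the third is March 17.
1 September 2019 is a Sunday, so the first Saturday is September 7 and the third is September 21.
At the standard offset (UTC−05:45), 21:45 UTC − 5h45m = 16:00 Kesor Coast standard time.
The standard-time date in Kesor Coast, 11 March 2019, does not fall between 17 March and 21 September, so daylight saving is not in effect and Kesor Coast is at UTC−05:45.
21:45 UTC − 5h45m = 16:00 local.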